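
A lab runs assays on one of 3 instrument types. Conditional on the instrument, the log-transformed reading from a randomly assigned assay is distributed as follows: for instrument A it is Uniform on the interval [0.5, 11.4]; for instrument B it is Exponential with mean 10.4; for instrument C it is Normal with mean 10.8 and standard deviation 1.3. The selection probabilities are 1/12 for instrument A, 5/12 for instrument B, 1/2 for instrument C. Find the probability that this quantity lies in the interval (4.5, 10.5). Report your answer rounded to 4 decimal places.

0.3687

Conditional on each instrument, P(4.5 < X < 10.5): A: 0.550459; B: 0.284401; C: 0.408746.
By total probability, P(4.5 < X < 10.5) = 0.0833333·0.550459 + 0.416667·0.284401 + 0.5·0.408746 = 0.368745.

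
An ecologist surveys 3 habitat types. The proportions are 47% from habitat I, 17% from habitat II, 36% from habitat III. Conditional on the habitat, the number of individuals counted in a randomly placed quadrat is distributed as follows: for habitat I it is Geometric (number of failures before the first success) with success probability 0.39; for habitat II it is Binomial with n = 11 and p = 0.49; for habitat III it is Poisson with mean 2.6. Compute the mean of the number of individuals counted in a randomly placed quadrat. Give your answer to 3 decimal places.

2.587

Component means — I: 1.5641; II: 5.39; III: 2.6.
E[X] = 0.47·1.5641 + 0.17·5.39 + 0.36·2.6 = 2.58743.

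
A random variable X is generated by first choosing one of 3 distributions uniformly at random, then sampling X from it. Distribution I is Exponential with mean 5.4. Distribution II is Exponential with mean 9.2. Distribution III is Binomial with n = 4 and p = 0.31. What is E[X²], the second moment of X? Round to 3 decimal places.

76.664

For each component E[X²] = Var + (mean)², giving I: 58.32; II: 169.28; III: 2.3932.
Overall E[X²] = 0.333333·58.32 + 0.333333·169.28 + 0.333333·2.3932 = 76.6644.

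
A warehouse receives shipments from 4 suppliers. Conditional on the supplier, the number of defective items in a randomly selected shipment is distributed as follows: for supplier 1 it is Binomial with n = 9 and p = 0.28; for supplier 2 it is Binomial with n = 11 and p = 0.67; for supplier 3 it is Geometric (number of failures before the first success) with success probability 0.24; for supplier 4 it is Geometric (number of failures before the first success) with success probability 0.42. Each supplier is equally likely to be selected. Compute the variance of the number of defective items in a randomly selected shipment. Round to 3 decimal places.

Per component, 1: μ=2.52, E[X²]=8.1648; 2: μ=7.37, E[X²]=56.749; 3: μ=3.16667, E[X²]=23.2222; 4: μ=1.38095, E[X²]=5.19501.
E[X] = 0.25·2.52 + 0.25·7.37 + 0.25·3.16667 + 0.25·1.38095 = 3.6094.
E[X²] = 0.25·8.1648 + 0.25·56.749 + 0.25·23.2222 + 0.25·5.19501 = 23.3328.
Var(X) = E[X²] − (E[X])² = 23.3328 − 13.0278 = 10.305.

10.305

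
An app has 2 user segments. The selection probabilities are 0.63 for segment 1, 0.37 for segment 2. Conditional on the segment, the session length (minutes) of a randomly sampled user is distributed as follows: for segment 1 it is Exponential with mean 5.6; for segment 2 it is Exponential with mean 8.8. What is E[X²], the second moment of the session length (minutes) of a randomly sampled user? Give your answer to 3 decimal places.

96.819

For each component E[X²] = Var + (mean)², giving 1: 62.72; 2: 154.88.
Overall E[X²] = 0.63·62.72 + 0.37·154.88 = 96.8192.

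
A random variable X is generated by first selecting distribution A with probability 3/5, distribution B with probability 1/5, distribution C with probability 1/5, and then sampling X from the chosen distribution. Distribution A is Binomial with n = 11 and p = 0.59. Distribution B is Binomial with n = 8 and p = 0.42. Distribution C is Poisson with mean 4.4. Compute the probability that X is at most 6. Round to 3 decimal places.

Conditional on each component, P(X ≤ 6): A: 0.494797; B: 0.988335; C: 0.843645.
By total probability, P(X ≤ 6) = 0.6·0.494797 + 0.2·0.988335 + 0.2·0.843645 = 0.663274.

0.663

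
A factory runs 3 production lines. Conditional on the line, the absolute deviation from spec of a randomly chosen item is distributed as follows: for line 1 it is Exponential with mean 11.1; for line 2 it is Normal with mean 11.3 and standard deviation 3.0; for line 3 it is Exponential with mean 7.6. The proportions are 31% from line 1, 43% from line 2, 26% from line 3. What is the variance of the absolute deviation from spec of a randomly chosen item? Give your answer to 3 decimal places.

Per component, 1: μ=11.1, E[X²]=246.42; 2: μ=11.3, E[X²]=136.69; 3: μ=7.6, E[X²]=115.52.
E[X] = 0.31·11.1 + 0.43·11.3 + 0.26·7.6 = 10.276.
E[X²] = 0.31·246.42 + 0.43·136.69 + 0.26·115.52 = 165.202.
Var(X) = E[X²] − (E[X])² = 165.202 − 105.596 = 59.6059.

59.606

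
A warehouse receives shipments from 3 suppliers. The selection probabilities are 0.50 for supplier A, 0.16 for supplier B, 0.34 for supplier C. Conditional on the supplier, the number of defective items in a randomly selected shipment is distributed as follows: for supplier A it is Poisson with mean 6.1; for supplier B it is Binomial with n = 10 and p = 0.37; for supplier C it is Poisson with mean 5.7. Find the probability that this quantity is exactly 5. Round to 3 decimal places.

0.164

Conditional on each supplier, P(X = 5): A: 0.15786; B: 0.173425; C: 0.16777.
By total probability, P(X = 5) = 0.5·0.15786 + 0.16·0.173425 + 0.34·0.16777 = 0.16372.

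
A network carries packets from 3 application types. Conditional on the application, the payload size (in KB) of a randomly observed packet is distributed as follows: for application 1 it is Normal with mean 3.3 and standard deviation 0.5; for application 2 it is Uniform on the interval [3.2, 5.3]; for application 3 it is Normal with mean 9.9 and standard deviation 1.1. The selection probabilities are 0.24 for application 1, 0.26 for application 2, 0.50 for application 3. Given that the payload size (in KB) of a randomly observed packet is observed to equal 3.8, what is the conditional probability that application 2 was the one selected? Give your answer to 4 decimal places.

Likelihoods f(3.8 | ·): 1: 0.483941; 2: 0.47619; 3: 7.61712e-08.
Posterior ∝ prior × likelihood. Numerator for 2: 0.26·0.47619 = 0.12381.
Normalizing constant: 0.24·0.483941 + 0.26·0.47619 + 0.5·7.61712e-08 = 0.239956.
P(2 | observation) = 0.12381 / 0.239956 = 0.515969.

0.5160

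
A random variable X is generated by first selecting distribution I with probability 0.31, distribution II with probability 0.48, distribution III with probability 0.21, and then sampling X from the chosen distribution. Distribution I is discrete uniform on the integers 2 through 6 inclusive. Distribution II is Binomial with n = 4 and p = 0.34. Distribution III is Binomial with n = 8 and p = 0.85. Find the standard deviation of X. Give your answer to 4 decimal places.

Per component, I: μ=4, E[X²]=18; II: μ=1.36, E[X²]=2.7472; III: μ=6.8, E[X²]=47.26.
E[X] = 0.31·4 + 0.48·1.36 + 0.21·6.8 = 3.3208.
E[X²] = 0.31·18 + 0.48·2.7472 + 0.21·47.26 = 16.8233.
Var(X) = E[X²] − (E[X])² = 16.8233 − 11.0277 = 5.79554.
SD(X) = √5.79554 = 2.40739.

2.4074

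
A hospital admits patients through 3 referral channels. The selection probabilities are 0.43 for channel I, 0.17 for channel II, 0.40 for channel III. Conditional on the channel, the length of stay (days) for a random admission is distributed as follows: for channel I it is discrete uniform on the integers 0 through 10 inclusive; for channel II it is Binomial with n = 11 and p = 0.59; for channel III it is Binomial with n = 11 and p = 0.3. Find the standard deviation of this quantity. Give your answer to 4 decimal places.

2.6510

Per component, I: μ=5, E[X²]=35; II: μ=6.49, E[X²]=44.781; III: μ=3.3, E[X²]=13.2.
E[X] = 0.43·5 + 0.17·6.49 + 0.4·3.3 = 4.5733.
E[X²] = 0.43·35 + 0.17·44.781 + 0.4·13.2 = 27.9428.
Var(X) = E[X²] − (E[X])² = 27.9428 − 20.9151 = 7.0277.
SD(X) = √7.0277 = 2.65098.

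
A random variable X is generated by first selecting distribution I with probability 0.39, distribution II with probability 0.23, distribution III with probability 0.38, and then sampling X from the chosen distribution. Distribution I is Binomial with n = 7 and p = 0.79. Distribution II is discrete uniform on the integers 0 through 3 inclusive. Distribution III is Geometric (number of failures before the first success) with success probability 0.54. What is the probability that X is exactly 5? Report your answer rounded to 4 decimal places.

Conditional on each component, P(X = 5): I: 0.284966; II: 0; III: 0.011122.
By total probability, P(X = 5) = 0.39·0.284966 + 0.23·0 + 0.38·0.011122 = 0.115363.

0.1154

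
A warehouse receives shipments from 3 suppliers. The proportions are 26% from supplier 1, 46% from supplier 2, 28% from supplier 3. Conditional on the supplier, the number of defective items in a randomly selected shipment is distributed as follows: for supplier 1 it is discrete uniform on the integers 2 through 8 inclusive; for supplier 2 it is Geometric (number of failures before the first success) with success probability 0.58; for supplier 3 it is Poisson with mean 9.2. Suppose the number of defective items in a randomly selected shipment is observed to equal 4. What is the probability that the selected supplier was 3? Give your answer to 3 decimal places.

Likelihoods P(X=4 | ·): 1: 0.142857; 2: 0.0180478; 3: 0.03016.
Posterior ∝ prior × likelihood. Numerator for 3: 0.28·0.03016 = 0.00844479.
Normalizing constant: 0.26·0.142857 + 0.46·0.0180478 + 0.28·0.03016 = 0.0538897.
P(3 | observation) = 0.00844479 / 0.0538897 = 0.156705.

0.157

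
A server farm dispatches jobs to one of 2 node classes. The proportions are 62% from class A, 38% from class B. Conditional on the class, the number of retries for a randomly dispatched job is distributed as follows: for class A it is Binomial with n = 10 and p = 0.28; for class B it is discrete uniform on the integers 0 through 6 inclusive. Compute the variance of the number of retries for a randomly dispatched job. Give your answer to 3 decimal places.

Per component, A: μ=2.8, E[X²]=9.856; B: μ=3, E[X²]=13.
E[X] = 0.62·2.8 + 0.38·3 = 2.876.
E[X²] = 0.62·9.856 + 0.38·13 = 11.0507.
Var(X) = E[X²] − (E[X])² = 11.0507 − 8.27138 = 2.77934.

2.779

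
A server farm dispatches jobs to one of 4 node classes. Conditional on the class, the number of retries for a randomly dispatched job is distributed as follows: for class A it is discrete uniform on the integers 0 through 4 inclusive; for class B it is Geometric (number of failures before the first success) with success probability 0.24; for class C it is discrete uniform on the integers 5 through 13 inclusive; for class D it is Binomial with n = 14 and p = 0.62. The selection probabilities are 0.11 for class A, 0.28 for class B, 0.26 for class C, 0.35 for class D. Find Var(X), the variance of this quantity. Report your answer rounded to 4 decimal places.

Per component, A: μ=2, E[X²]=6; B: μ=3.16667, E[X²]=23.2222; C: μ=9, E[X²]=87.6667; D: μ=8.68, E[X²]=78.6408.
E[X] = 0.11·2 + 0.28·3.16667 + 0.26·9 + 0.35·8.68 = 6.48467.
E[X²] = 0.11·6 + 0.28·23.2222 + 0.26·87.6667 + 0.35·78.6408 = 57.4798.
Var(X) = E[X²] − (E[X])² = 57.4798 − 42.0509 = 15.4289.

15.4289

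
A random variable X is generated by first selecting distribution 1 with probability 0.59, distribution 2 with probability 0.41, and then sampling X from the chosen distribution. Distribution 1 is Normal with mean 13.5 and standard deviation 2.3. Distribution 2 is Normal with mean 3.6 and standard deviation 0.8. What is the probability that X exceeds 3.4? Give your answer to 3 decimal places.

Conditional on each component, P(X > 3.4): 1: 0.999994; 2: 0.598706.
By total probability, P(X > 3.4) = 0.59·0.999994 + 0.41·0.598706 = 0.835466.

0.835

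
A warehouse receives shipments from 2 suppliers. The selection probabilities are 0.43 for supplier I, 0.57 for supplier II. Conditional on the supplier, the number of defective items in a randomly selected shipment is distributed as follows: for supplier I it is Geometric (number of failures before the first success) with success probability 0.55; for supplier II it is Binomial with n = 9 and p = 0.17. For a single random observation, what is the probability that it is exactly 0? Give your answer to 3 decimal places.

0.343

Conditional on each supplier, P(X = 0): I: 0.55; II: 0.18694.
By total probability, P(X = 0) = 0.43·0.55 + 0.57·0.18694 = 0.343056.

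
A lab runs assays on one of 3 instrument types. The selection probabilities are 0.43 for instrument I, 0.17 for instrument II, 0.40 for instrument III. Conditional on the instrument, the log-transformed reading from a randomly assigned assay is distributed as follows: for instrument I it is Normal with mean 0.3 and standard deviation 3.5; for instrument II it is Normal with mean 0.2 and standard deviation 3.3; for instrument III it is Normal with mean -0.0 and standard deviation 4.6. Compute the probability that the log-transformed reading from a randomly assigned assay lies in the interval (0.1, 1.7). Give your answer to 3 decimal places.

0.163

Conditional on each instrument, P(0.1 < X < 1.7): I: 0.178206; II: 0.187369; III: 0.135475.
By total probability, P(0.1 < X < 1.7) = 0.43·0.178206 + 0.17·0.187369 + 0.4·0.135475 = 0.162671.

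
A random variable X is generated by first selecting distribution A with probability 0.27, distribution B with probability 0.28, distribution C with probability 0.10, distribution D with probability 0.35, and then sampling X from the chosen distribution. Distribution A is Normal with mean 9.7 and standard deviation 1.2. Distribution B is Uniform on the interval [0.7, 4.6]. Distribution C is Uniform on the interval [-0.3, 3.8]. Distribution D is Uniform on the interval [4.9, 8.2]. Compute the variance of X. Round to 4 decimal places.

Per component, A: μ=9.7, E[X²]=95.53; B: μ=2.65, E[X²]=8.29; C: μ=1.75, E[X²]=4.46333; D: μ=6.55, E[X²]=43.81.
E[X] = 0.27·9.7 + 0.28·2.65 + 0.1·1.75 + 0.35·6.55 = 5.8285.
E[X²] = 0.27·95.53 + 0.28·8.29 + 0.1·4.46333 + 0.35·43.81 = 43.8941.
Var(X) = E[X²] − (E[X])² = 43.8941 − 33.9714 = 9.92272.

9.9227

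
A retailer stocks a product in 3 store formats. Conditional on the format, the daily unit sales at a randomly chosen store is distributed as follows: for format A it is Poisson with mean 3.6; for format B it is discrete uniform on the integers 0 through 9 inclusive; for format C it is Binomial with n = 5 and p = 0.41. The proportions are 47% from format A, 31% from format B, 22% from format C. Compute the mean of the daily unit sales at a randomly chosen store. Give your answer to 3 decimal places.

3.538

Component means — A: 3.6; B: 4.5; C: 2.05.
E[X] = 0.47·3.6 + 0.31·4.5 + 0.22·2.05 = 3.538.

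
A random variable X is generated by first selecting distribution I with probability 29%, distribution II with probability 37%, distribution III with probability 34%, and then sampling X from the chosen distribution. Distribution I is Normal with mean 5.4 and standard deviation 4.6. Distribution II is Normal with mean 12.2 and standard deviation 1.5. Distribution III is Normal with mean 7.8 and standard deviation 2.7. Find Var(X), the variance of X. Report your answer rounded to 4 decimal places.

Per component, I: μ=5.4, E[X²]=50.32; II: μ=12.2, E[X²]=151.09; III: μ=7.8, E[X²]=68.13.
E[X] = 0.29·5.4 + 0.37·12.2 + 0.34·7.8 = 8.732.
E[X²] = 0.29·50.32 + 0.37·151.09 + 0.34·68.13 = 93.6603.
Var(X) = E[X²] − (E[X])² = 93.6603 − 76.2478 = 17.4125.

17.4125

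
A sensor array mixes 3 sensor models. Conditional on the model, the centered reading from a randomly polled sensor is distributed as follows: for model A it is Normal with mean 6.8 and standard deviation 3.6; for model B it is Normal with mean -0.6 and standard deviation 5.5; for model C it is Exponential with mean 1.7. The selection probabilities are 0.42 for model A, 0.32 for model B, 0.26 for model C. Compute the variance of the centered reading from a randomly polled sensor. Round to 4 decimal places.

Per component, A: μ=6.8, E[X²]=59.2; B: μ=-0.6, E[X²]=30.61; C: μ=1.7, E[X²]=5.78.
E[X] = 0.42·6.8 + 0.32·-0.6 + 0.26·1.7 = 3.106.
E[X²] = 0.42·59.2 + 0.32·30.61 + 0.26·5.78 = 36.162.
Var(X) = E[X²] − (E[X])² = 36.162 − 9.64724 = 26.5148.

26.5148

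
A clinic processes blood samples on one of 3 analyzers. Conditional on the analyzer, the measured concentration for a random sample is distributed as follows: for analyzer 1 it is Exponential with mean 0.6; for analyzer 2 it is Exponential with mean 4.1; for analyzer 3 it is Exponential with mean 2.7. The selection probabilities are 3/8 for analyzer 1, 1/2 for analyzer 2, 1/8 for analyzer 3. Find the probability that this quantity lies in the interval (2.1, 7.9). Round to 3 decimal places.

0.289

Conditional on each analyzer, P(2.1 < X < 7.9): 1: 0.0301955; 2: 0.45357; 3: 0.405811.
By total probability, P(2.1 < X < 7.9) = 0.375·0.0301955 + 0.5·0.45357 + 0.125·0.405811 = 0.288835.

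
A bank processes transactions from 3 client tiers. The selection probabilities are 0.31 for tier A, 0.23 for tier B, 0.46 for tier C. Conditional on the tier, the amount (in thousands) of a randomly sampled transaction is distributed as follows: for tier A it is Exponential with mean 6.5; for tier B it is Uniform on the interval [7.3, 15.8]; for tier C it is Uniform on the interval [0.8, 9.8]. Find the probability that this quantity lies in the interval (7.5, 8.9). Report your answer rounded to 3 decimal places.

0.128

Conditional on each tier, P(7.5 < X < 8.9): A: 0.0611188; B: 0.164706; C: 0.155556.
By total probability, P(7.5 < X < 8.9) = 0.31·0.0611188 + 0.23·0.164706 + 0.46·0.155556 = 0.128385.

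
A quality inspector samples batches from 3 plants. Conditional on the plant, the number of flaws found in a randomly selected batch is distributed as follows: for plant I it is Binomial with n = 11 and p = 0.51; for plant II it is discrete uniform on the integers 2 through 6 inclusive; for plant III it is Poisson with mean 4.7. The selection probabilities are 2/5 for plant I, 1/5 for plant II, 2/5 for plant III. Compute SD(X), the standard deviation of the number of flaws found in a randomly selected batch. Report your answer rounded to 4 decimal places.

Per component, I: μ=5.61, E[X²]=34.221; II: μ=4, E[X²]=18; III: μ=4.7, E[X²]=26.79.
E[X] = 0.4·5.61 + 0.2·4 + 0.4·4.7 = 4.924.
E[X²] = 0.4·34.221 + 0.2·18 + 0.4·26.79 = 28.0044.
Var(X) = E[X²] − (E[X])² = 28.0044 − 24.2458 = 3.75862.
SD(X) = √3.75862 = 1.93872.

1.9387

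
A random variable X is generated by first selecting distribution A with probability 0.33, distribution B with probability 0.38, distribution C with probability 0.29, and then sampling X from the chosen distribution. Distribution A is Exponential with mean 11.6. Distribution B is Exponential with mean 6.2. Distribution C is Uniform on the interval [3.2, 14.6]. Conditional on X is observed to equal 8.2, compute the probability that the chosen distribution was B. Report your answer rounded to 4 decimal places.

0.2927

Likelihoods f(8.2 | ·): A: 0.0425149; B: 0.0429753; C: 0.0877193.
Posterior ∝ prior × likelihood. Numerator for B: 0.38·0.0429753 = 0.0163306.
Normalizing constant: 0.33·0.0425149 + 0.38·0.0429753 + 0.29·0.0877193 = 0.0557991.
P(B | observation) = 0.0163306 / 0.0557991 = 0.292668.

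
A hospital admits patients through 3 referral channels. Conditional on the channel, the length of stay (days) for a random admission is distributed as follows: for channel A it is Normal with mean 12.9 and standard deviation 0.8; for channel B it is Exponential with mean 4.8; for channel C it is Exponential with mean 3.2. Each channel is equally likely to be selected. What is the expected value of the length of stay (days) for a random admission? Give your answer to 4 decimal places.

6.9667

Component means — A: 12.9; B: 4.8; C: 3.2.
E[X] = 0.333333·12.9 + 0.333333·4.8 + 0.333333·3.2 = 6.96667.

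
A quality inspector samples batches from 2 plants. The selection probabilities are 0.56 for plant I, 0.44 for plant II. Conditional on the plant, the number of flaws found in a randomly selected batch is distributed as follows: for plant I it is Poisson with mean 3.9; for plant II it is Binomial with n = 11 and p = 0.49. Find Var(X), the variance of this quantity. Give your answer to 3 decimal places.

Per component, I: μ=3.9, E[X²]=19.11; II: μ=5.39, E[X²]=31.801.
E[X] = 0.56·3.9 + 0.44·5.39 = 4.5556.
E[X²] = 0.56·19.11 + 0.44·31.801 = 24.694.
Var(X) = E[X²] − (E[X])² = 24.694 − 20.7535 = 3.94055.

3.941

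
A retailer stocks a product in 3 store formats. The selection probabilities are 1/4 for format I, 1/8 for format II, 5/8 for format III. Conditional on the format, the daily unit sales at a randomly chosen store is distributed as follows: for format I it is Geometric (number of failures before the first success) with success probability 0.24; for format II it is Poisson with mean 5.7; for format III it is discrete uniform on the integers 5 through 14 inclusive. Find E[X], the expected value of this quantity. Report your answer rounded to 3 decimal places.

7.442

Component means — I: 3.16667; II: 5.7; III: 9.5.
E[X] = 0.25·3.16667 + 0.125·5.7 + 0.625·9.5 = 7.44167.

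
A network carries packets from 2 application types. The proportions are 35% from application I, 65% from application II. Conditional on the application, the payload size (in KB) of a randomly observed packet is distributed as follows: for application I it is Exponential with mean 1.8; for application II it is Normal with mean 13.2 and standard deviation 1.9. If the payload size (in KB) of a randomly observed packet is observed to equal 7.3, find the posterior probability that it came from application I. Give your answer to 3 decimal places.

0.754

Likelihoods f(7.3 | ·): I: 0.00962547; II: 0.00169153.
Posterior ∝ prior × likelihood. Numerator for I: 0.35·0.00962547 = 0.00336892.
Normalizing constant: 0.35·0.00962547 + 0.65·0.00169153 = 0.00446841.
P(I | observation) = 0.00336892 / 0.00446841 = 0.753941.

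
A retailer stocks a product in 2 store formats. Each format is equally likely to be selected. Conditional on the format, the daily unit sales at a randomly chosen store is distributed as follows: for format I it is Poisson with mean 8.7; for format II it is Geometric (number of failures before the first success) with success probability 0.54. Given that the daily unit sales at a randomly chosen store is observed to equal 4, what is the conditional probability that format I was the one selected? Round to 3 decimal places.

0.622

Likelihoods P(X=4 | ·): I: 0.0397653; II: 0.0241783.
Posterior ∝ prior × likelihood. Numerator for I: 0.5·0.0397653 = 0.0198826.
Normalizing constant: 0.5·0.0397653 + 0.5·0.0241783 = 0.0319718.
P(I | observation) = 0.0198826 / 0.0319718 = 0.621881.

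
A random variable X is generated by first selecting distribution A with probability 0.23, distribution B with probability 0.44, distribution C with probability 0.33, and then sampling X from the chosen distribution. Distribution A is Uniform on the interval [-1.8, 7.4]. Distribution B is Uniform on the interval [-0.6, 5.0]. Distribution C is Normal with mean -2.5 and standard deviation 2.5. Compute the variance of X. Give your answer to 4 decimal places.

Per component, A: μ=2.8, E[X²]=14.8933; B: μ=2.2, E[X²]=7.45333; C: μ=-2.5, E[X²]=12.5.
E[X] = 0.23·2.8 + 0.44·2.2 + 0.33·-2.5 = 0.787.
E[X²] = 0.23·14.8933 + 0.44·7.45333 + 0.33·12.5 = 10.8299.
Var(X) = E[X²] − (E[X])² = 10.8299 − 0.619369 = 10.2106.

10.2106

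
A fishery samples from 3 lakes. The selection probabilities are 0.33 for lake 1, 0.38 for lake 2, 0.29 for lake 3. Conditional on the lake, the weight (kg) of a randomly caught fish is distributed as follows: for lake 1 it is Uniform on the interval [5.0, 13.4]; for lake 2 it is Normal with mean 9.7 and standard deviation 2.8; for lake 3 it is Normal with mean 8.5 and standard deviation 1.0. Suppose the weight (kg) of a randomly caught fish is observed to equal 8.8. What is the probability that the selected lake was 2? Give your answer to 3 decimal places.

Likelihoods f(8.8 | ·): 1: 0.119048; 2: 0.135306; 3: 0.381388.
Posterior ∝ prior × likelihood. Numerator for 2: 0.38·0.135306 = 0.0514163.
Normalizing constant: 0.33·0.119048 + 0.38·0.135306 + 0.29·0.381388 = 0.201304.
P(2 | observation) = 0.0514163 / 0.201304 = 0.255416.

0.255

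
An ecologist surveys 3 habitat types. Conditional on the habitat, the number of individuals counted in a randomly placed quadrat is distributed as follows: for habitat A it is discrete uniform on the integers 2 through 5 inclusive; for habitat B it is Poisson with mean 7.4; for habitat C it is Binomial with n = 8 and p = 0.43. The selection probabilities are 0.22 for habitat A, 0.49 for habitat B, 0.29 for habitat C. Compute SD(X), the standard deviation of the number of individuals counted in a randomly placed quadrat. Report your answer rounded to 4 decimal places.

Per component, A: μ=3.5, E[X²]=13.5; B: μ=7.4, E[X²]=62.16; C: μ=3.44, E[X²]=13.7944.
E[X] = 0.22·3.5 + 0.49·7.4 + 0.29·3.44 = 5.3936.
E[X²] = 0.22·13.5 + 0.49·62.16 + 0.29·13.7944 = 37.4288.
Var(X) = E[X²] − (E[X])² = 37.4288 − 29.0909 = 8.33786.
SD(X) = √8.33786 = 2.88753.

2.8875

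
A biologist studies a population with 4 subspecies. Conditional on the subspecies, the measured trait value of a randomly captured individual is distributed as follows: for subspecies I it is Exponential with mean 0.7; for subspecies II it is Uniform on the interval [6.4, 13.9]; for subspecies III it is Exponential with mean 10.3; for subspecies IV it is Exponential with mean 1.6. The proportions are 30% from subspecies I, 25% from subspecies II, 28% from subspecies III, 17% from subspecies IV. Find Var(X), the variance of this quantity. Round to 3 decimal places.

52.651

Per component, I: μ=0.7, E[X²]=0.98; II: μ=10.15, E[X²]=107.71; III: μ=10.3, E[X²]=212.18; IV: μ=1.6, E[X²]=5.12.
E[X] = 0.3·0.7 + 0.25·10.15 + 0.28·10.3 + 0.17·1.6 = 5.9035.
E[X²] = 0.3·0.98 + 0.25·107.71 + 0.28·212.18 + 0.17·5.12 = 87.5023.
Var(X) = E[X²] − (E[X])² = 87.5023 − 34.8513 = 52.651.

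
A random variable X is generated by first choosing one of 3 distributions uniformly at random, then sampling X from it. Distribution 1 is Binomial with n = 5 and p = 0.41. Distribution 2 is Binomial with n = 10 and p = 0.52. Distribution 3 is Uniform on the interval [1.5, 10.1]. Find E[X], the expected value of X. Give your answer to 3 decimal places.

Component means — 1: 2.05; 2: 5.2; 3: 5.8.
E[X] = 0.333333·2.05 + 0.333333·5.2 + 0.333333·5.8 = 4.35.

4.350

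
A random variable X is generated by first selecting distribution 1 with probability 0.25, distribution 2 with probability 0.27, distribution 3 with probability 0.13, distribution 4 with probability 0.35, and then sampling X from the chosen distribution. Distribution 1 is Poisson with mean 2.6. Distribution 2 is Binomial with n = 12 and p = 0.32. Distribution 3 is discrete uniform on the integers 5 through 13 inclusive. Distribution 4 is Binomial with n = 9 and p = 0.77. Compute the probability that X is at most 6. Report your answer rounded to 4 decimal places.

Conditional on each component, P(X ≤ 6): 1: 0.98283; 2: 0.945989; 3: 0.222222; 4: 0.343423.
By total probability, P(X ≤ 6) = 0.25·0.98283 + 0.27·0.945989 + 0.13·0.222222 + 0.35·0.343423 = 0.650211.

0.6502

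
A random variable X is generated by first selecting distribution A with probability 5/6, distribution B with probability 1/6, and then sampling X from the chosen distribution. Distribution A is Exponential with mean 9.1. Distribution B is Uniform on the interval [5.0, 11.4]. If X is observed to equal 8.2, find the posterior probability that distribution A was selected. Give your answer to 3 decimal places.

0.588

Likelihoods f(8.2 | ·): A: 0.0446289; B: 0.15625.
Posterior ∝ prior × likelihood. Numerator for A: 0.833333·0.0446289 = 0.0371908.
Normalizing constant: 0.833333·0.0446289 + 0.166667·0.15625 = 0.0632324.
P(A | observation) = 0.0371908 / 0.0632324 = 0.58816.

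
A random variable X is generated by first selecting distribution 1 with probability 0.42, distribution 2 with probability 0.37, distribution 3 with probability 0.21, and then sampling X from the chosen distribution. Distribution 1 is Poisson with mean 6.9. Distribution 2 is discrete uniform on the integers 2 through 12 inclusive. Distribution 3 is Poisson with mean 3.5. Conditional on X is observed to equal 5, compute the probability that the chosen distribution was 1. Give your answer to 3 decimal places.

0.473

Likelihoods P(X=5 | ·): 1: 0.131351; 2: 0.0909091; 3: 0.132169.
Posterior ∝ prior × likelihood. Numerator for 1: 0.42·0.131351 = 0.0551673.
Normalizing constant: 0.42·0.131351 + 0.37·0.0909091 + 0.21·0.132169 = 0.116559.
P(1 | observation) = 0.0551673 / 0.116559 = 0.473299.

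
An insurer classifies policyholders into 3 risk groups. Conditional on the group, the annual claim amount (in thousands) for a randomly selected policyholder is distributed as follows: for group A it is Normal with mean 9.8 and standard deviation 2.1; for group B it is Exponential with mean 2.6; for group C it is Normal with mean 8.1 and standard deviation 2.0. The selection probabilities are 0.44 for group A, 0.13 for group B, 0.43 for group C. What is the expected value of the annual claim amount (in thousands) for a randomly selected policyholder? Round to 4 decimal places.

Component means — A: 9.8; B: 2.6; C: 8.1.
E[X] = 0.44·9.8 + 0.13·2.6 + 0.43·8.1 = 8.133.

8.1330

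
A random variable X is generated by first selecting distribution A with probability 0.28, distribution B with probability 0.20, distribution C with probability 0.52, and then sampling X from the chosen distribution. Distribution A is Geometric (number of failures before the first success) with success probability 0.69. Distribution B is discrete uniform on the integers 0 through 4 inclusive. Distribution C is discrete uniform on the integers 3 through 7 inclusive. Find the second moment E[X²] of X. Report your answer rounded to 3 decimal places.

15.479

For each component E[X²] = Var + (mean)², giving A: 0.852972; B: 6; C: 27.
Overall E[X²] = 0.28·0.852972 + 0.2·6 + 0.52·27 = 15.4788.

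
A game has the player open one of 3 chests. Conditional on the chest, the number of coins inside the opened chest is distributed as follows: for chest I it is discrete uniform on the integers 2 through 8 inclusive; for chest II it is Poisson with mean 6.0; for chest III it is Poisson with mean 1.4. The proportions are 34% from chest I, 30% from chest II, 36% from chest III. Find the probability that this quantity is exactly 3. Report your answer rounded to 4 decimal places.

Conditional on each chest, P(X = 3): I: 0.142857; II: 0.0892351; III: 0.112777.
By total probability, P(X = 3) = 0.34·0.142857 + 0.3·0.0892351 + 0.36·0.112777 = 0.115942.

0.1159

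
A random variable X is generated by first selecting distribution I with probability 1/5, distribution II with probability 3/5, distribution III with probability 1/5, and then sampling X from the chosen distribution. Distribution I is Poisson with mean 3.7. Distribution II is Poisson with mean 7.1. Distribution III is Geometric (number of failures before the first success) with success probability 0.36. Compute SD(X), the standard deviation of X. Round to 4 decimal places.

Per component, I: μ=3.7, E[X²]=17.39; II: μ=7.1, E[X²]=57.51; III: μ=1.77778, E[X²]=8.09877.
E[X] = 0.2·3.7 + 0.6·7.1 + 0.2·1.77778 = 5.35556.
E[X²] = 0.2·17.39 + 0.6·57.51 + 0.2·8.09877 = 39.6038.
Var(X) = E[X²] − (E[X])² = 39.6038 − 28.682 = 10.9218.
SD(X) = √10.9218 = 3.30481.

3.3048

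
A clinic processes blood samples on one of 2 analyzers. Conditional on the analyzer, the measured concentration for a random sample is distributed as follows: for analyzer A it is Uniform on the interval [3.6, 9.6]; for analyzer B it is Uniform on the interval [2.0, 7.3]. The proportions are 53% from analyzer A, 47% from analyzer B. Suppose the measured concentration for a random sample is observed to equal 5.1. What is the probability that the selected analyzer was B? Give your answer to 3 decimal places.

0.501

Likelihoods f(5.1 | ·): A: 0.166667; B: 0.188679.
Posterior ∝ prior × likelihood. Numerator for B: 0.47·0.188679 = 0.0886792.
Normalizing constant: 0.53·0.166667 + 0.47·0.188679 = 0.177013.
P(B | observation) = 0.0886792 / 0.177013 = 0.500977.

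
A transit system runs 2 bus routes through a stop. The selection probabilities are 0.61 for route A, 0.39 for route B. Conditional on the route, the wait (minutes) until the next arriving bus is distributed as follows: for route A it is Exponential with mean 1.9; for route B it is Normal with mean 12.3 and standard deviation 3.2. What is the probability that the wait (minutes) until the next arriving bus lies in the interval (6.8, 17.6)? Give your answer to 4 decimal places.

0.3712

Conditional on each route, P(6.8 < X < 17.6): A: 0.0278102; B: 0.908334.
By total probability, P(6.8 < X < 17.6) = 0.61·0.0278102 + 0.39·0.908334 = 0.371215.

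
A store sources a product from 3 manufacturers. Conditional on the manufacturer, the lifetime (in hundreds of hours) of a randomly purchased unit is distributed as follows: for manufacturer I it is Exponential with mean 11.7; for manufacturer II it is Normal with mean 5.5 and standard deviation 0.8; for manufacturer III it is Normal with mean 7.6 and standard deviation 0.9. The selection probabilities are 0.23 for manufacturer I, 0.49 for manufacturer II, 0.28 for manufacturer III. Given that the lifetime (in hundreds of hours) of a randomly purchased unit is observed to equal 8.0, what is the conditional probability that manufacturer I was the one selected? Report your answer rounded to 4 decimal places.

Likelihoods f(8.0 | ·): I: 0.0431381; II: 0.00377782; III: 0.401582.
Posterior ∝ prior × likelihood. Numerator for I: 0.23·0.0431381 = 0.00992175.
Normalizing constant: 0.23·0.0431381 + 0.49·0.00377782 + 0.28·0.401582 = 0.124216.
P(I | observation) = 0.00992175 / 0.124216 = 0.0798751.

0.0799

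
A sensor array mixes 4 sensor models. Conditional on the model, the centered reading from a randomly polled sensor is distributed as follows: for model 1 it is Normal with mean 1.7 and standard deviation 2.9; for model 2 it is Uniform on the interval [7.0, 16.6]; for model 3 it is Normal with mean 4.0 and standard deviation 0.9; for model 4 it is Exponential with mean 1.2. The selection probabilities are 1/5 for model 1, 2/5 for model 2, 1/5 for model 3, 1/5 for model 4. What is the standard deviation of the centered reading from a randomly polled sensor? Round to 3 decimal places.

Per component, 1: μ=1.7, E[X²]=11.3; 2: μ=11.8, E[X²]=146.92; 3: μ=4, E[X²]=16.81; 4: μ=1.2, E[X²]=2.88.
E[X] = 0.2·1.7 + 0.4·11.8 + 0.2·4 + 0.2·1.2 = 6.1.
E[X²] = 0.2·11.3 + 0.4·146.92 + 0.2·16.81 + 0.2·2.88 = 64.966.
Var(X) = E[X²] − (E[X])² = 64.966 − 37.21 = 27.756.
SD(X) = √27.756 = 5.2684.

5.268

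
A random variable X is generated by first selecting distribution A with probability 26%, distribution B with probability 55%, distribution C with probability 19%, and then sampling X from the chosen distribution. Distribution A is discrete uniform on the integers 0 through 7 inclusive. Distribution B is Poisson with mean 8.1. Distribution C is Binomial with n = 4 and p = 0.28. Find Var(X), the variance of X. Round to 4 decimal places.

Per component, A: μ=3.5, E[X²]=17.5; B: μ=8.1, E[X²]=73.71; C: μ=1.12, E[X²]=2.0608.
E[X] = 0.26·3.5 + 0.55·8.1 + 0.19·1.12 = 5.5778.
E[X²] = 0.26·17.5 + 0.55·73.71 + 0.19·2.0608 = 45.4821.
Var(X) = E[X²] − (E[X])² = 45.4821 − 31.1119 = 14.3702.

14.3702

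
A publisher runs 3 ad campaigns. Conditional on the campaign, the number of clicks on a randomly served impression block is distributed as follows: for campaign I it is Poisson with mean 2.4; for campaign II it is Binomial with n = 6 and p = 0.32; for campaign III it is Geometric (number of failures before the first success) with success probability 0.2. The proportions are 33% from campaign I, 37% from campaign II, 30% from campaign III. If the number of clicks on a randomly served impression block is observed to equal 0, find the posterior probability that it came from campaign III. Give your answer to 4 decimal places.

0.4742

Likelihoods P(X=0 | ·): I: 0.090718; II: 0.0988675; III: 0.2.
Posterior ∝ prior × likelihood. Numerator for III: 0.3·0.2 = 0.06.
Normalizing constant: 0.33·0.090718 + 0.37·0.0988675 + 0.3·0.2 = 0.126518.
P(III | observation) = 0.06 / 0.126518 = 0.474241.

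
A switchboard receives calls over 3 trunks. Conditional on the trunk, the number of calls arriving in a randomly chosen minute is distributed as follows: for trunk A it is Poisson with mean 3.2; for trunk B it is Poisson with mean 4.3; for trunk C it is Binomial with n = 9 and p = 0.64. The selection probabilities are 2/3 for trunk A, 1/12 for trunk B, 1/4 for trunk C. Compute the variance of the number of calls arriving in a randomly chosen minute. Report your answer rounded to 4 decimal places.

Per component, A: μ=3.2, E[X²]=13.44; B: μ=4.3, E[X²]=22.79; C: μ=5.76, E[X²]=35.2512.
E[X] = 0.666667·3.2 + 0.0833333·4.3 + 0.25·5.76 = 3.93167.
E[X²] = 0.666667·13.44 + 0.0833333·22.79 + 0.25·35.2512 = 19.672.
Var(X) = E[X²] − (E[X])² = 19.672 − 15.458 = 4.21396.

4.2140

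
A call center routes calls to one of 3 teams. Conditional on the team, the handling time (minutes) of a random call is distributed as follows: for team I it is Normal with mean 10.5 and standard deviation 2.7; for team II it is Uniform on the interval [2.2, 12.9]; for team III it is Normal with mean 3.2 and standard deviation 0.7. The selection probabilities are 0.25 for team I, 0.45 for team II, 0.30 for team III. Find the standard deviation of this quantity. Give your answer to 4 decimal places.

Per component, I: μ=10.5, E[X²]=117.54; II: μ=7.55, E[X²]=66.5433; III: μ=3.2, E[X²]=10.73.
E[X] = 0.25·10.5 + 0.45·7.55 + 0.3·3.2 = 6.9825.
E[X²] = 0.25·117.54 + 0.45·66.5433 + 0.3·10.73 = 62.5485.
Var(X) = E[X²] − (E[X])² = 62.5485 − 48.7553 = 13.7932.
SD(X) = √13.7932 = 3.71392.

3.7139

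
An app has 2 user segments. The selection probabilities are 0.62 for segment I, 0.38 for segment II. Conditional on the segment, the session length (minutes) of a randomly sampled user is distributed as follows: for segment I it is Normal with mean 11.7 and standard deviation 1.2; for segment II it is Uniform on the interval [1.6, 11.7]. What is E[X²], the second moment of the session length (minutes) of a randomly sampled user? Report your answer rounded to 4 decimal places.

105.7995

For each component E[X²] = Var + (mean)², giving I: 138.33; II: 52.7233.
Overall E[X²] = 0.62·138.33 + 0.38·52.7233 = 105.799.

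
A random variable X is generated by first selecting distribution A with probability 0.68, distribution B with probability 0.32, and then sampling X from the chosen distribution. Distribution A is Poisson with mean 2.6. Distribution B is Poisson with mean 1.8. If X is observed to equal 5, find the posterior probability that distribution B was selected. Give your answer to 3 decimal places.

0.143

Likelihoods P(X=5 | ·): A: 0.0735394; B: 0.0260286.
Posterior ∝ prior × likelihood. Numerator for B: 0.32·0.0260286 = 0.00832916.
Normalizing constant: 0.68·0.0735394 + 0.32·0.0260286 = 0.0583359.
P(B | observation) = 0.00832916 / 0.0583359 = 0.142779.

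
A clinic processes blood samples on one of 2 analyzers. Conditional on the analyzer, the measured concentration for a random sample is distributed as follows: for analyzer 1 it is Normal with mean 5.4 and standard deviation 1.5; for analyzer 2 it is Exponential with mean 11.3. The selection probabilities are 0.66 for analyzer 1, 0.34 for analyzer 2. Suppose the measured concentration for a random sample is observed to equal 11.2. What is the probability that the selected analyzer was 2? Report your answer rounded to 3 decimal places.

0.991

Likelihoods f(11.2 | ·): 1: 0.000150739; 2: 0.0328451.
Posterior ∝ prior × likelihood. Numerator for 2: 0.34·0.0328451 = 0.0111673.
Normalizing constant: 0.66·0.000150739 + 0.34·0.0328451 = 0.0112668.
P(2 | observation) = 0.0111673 / 0.0112668 = 0.99117.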